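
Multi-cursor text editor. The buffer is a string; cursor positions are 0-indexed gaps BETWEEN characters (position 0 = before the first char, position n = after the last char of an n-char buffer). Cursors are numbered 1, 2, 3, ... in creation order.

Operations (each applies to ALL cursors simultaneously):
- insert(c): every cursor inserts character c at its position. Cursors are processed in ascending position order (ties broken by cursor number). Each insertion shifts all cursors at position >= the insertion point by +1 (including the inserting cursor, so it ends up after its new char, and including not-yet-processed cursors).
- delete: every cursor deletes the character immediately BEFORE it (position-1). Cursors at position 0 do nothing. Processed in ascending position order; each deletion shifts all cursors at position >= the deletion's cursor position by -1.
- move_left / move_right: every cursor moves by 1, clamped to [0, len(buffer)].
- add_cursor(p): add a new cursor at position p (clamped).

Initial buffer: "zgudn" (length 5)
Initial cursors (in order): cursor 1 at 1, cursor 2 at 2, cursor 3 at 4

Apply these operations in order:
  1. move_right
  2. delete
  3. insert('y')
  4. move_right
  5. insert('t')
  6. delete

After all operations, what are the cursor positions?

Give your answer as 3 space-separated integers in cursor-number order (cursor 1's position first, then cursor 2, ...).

After op 1 (move_right): buffer="zgudn" (len 5), cursors c1@2 c2@3 c3@5, authorship .....
After op 2 (delete): buffer="zd" (len 2), cursors c1@1 c2@1 c3@2, authorship ..
After op 3 (insert('y')): buffer="zyydy" (len 5), cursors c1@3 c2@3 c3@5, authorship .12.3
After op 4 (move_right): buffer="zyydy" (len 5), cursors c1@4 c2@4 c3@5, authorship .12.3
After op 5 (insert('t')): buffer="zyydttyt" (len 8), cursors c1@6 c2@6 c3@8, authorship .12.1233
After op 6 (delete): buffer="zyydy" (len 5), cursors c1@4 c2@4 c3@5, authorship .12.3

Answer: 4 4 5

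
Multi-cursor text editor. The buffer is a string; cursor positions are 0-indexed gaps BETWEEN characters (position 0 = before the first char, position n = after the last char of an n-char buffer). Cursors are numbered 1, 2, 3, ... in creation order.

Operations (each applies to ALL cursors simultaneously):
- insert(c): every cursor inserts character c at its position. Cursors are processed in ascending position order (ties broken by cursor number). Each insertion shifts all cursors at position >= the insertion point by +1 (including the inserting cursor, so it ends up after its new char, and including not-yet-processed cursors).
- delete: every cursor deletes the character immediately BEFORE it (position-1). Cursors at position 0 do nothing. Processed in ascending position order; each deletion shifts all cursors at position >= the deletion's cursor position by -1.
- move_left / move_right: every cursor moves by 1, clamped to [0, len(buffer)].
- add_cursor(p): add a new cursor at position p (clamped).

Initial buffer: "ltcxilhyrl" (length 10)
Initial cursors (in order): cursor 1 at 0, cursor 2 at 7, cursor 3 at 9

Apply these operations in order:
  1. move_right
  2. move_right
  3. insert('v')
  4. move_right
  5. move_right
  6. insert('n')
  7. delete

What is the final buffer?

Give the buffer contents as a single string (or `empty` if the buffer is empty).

Answer: ltvcxilhyrvlv

Derivation:
After op 1 (move_right): buffer="ltcxilhyrl" (len 10), cursors c1@1 c2@8 c3@10, authorship ..........
After op 2 (move_right): buffer="ltcxilhyrl" (len 10), cursors c1@2 c2@9 c3@10, authorship ..........
After op 3 (insert('v')): buffer="ltvcxilhyrvlv" (len 13), cursors c1@3 c2@11 c3@13, authorship ..1.......2.3
After op 4 (move_right): buffer="ltvcxilhyrvlv" (len 13), cursors c1@4 c2@12 c3@13, authorship ..1.......2.3
After op 5 (move_right): buffer="ltvcxilhyrvlv" (len 13), cursors c1@5 c2@13 c3@13, authorship ..1.......2.3
After op 6 (insert('n')): buffer="ltvcxnilhyrvlvnn" (len 16), cursors c1@6 c2@16 c3@16, authorship ..1..1.....2.323
After op 7 (delete): buffer="ltvcxilhyrvlv" (len 13), cursors c1@5 c2@13 c3@13, authorship ..1.......2.3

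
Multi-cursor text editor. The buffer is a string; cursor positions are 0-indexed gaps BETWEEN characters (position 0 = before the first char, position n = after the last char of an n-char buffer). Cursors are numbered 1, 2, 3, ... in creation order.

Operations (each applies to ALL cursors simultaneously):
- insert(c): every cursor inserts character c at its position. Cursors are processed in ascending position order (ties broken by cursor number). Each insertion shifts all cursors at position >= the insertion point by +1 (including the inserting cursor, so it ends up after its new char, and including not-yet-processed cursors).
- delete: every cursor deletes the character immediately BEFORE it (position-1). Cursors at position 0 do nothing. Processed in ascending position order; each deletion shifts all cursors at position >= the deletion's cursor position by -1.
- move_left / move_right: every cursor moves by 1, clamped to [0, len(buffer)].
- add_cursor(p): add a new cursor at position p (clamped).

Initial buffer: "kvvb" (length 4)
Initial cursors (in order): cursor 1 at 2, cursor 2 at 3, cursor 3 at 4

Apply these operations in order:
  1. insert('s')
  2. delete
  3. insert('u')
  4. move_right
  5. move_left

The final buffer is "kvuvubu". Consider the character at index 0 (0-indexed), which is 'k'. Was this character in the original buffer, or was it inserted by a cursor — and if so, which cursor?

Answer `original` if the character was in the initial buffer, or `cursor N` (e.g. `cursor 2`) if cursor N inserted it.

Answer: original

Derivation:
After op 1 (insert('s')): buffer="kvsvsbs" (len 7), cursors c1@3 c2@5 c3@7, authorship ..1.2.3
After op 2 (delete): buffer="kvvb" (len 4), cursors c1@2 c2@3 c3@4, authorship ....
After op 3 (insert('u')): buffer="kvuvubu" (len 7), cursors c1@3 c2@5 c3@7, authorship ..1.2.3
After op 4 (move_right): buffer="kvuvubu" (len 7), cursors c1@4 c2@6 c3@7, authorship ..1.2.3
After op 5 (move_left): buffer="kvuvubu" (len 7), cursors c1@3 c2@5 c3@6, authorship ..1.2.3
Authorship (.=original, N=cursor N): . . 1 . 2 . 3
Index 0: author = original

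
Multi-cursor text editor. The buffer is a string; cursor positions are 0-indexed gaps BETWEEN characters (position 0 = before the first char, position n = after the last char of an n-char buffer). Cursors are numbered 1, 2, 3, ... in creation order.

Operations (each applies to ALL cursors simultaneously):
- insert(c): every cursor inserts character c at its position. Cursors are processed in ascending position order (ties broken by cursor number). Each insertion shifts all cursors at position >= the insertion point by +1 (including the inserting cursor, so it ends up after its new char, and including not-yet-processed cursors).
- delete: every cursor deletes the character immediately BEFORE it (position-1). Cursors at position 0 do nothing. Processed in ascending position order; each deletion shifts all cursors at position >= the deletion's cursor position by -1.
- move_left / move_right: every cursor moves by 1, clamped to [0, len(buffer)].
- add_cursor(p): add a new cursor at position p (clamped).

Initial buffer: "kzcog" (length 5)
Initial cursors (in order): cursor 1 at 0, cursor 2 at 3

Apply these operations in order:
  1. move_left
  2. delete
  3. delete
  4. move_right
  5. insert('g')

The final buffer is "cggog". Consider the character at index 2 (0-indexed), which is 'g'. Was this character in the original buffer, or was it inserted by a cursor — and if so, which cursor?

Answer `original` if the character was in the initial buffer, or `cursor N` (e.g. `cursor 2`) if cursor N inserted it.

After op 1 (move_left): buffer="kzcog" (len 5), cursors c1@0 c2@2, authorship .....
After op 2 (delete): buffer="kcog" (len 4), cursors c1@0 c2@1, authorship ....
After op 3 (delete): buffer="cog" (len 3), cursors c1@0 c2@0, authorship ...
After op 4 (move_right): buffer="cog" (len 3), cursors c1@1 c2@1, authorship ...
After op 5 (insert('g')): buffer="cggog" (len 5), cursors c1@3 c2@3, authorship .12..
Authorship (.=original, N=cursor N): . 1 2 . .
Index 2: author = 2

Answer: cursor 2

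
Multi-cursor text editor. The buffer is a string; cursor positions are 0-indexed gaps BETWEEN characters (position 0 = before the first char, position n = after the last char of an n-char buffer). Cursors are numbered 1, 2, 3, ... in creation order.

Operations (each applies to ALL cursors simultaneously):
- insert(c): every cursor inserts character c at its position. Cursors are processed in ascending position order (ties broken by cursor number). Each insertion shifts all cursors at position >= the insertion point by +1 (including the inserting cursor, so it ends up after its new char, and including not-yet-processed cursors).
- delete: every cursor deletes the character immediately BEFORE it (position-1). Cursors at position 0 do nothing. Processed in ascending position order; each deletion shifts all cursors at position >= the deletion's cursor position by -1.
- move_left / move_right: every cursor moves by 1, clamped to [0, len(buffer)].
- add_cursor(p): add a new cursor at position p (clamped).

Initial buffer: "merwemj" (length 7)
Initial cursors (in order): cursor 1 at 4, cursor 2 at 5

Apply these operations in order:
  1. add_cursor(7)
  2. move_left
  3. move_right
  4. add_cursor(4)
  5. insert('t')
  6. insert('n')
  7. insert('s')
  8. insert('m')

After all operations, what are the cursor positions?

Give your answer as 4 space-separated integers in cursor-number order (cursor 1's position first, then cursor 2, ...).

Answer: 12 17 23 12

Derivation:
After op 1 (add_cursor(7)): buffer="merwemj" (len 7), cursors c1@4 c2@5 c3@7, authorship .......
After op 2 (move_left): buffer="merwemj" (len 7), cursors c1@3 c2@4 c3@6, authorship .......
After op 3 (move_right): buffer="merwemj" (len 7), cursors c1@4 c2@5 c3@7, authorship .......
After op 4 (add_cursor(4)): buffer="merwemj" (len 7), cursors c1@4 c4@4 c2@5 c3@7, authorship .......
After op 5 (insert('t')): buffer="merwttetmjt" (len 11), cursors c1@6 c4@6 c2@8 c3@11, authorship ....14.2..3
After op 6 (insert('n')): buffer="merwttnnetnmjtn" (len 15), cursors c1@8 c4@8 c2@11 c3@15, authorship ....1414.22..33
After op 7 (insert('s')): buffer="merwttnnssetnsmjtns" (len 19), cursors c1@10 c4@10 c2@14 c3@19, authorship ....141414.222..333
After op 8 (insert('m')): buffer="merwttnnssmmetnsmmjtnsm" (len 23), cursors c1@12 c4@12 c2@17 c3@23, authorship ....14141414.2222..3333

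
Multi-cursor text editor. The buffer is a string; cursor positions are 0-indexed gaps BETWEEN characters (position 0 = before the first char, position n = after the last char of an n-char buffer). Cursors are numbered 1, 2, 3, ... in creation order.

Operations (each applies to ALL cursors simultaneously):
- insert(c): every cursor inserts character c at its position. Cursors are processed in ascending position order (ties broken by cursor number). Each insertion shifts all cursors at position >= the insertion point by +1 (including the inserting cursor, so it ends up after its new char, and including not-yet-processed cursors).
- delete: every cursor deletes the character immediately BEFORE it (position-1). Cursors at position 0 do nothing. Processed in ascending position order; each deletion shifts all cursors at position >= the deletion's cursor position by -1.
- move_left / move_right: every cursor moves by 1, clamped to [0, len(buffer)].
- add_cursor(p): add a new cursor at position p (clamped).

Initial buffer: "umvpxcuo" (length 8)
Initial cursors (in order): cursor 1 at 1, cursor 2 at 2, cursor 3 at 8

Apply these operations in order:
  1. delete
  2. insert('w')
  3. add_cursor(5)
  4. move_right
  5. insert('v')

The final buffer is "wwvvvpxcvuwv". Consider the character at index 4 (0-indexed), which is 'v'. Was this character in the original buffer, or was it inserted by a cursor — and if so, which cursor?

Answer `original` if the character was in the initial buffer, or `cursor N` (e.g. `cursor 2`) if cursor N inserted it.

After op 1 (delete): buffer="vpxcu" (len 5), cursors c1@0 c2@0 c3@5, authorship .....
After op 2 (insert('w')): buffer="wwvpxcuw" (len 8), cursors c1@2 c2@2 c3@8, authorship 12.....3
After op 3 (add_cursor(5)): buffer="wwvpxcuw" (len 8), cursors c1@2 c2@2 c4@5 c3@8, authorship 12.....3
After op 4 (move_right): buffer="wwvpxcuw" (len 8), cursors c1@3 c2@3 c4@6 c3@8, authorship 12.....3
After op 5 (insert('v')): buffer="wwvvvpxcvuwv" (len 12), cursors c1@5 c2@5 c4@9 c3@12, authorship 12.12...4.33
Authorship (.=original, N=cursor N): 1 2 . 1 2 . . . 4 . 3 3
Index 4: author = 2

Answer: cursor 2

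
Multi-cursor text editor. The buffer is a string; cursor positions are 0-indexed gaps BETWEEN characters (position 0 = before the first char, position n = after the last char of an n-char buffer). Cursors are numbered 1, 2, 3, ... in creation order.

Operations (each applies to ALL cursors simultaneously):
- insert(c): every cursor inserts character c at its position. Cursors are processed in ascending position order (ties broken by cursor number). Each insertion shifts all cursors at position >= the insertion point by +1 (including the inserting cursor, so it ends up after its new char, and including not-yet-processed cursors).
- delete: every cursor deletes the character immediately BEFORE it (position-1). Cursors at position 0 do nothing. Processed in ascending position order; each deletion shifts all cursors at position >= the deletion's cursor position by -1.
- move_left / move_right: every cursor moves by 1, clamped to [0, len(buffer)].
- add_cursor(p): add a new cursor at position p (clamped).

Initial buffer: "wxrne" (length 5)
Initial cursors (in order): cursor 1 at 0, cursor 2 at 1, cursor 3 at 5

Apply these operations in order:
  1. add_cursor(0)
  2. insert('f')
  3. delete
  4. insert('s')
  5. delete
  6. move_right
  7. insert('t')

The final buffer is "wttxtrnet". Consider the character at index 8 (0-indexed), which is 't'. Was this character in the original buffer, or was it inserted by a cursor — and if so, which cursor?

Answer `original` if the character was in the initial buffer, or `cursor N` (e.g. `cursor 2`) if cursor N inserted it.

After op 1 (add_cursor(0)): buffer="wxrne" (len 5), cursors c1@0 c4@0 c2@1 c3@5, authorship .....
After op 2 (insert('f')): buffer="ffwfxrnef" (len 9), cursors c1@2 c4@2 c2@4 c3@9, authorship 14.2....3
After op 3 (delete): buffer="wxrne" (len 5), cursors c1@0 c4@0 c2@1 c3@5, authorship .....
After op 4 (insert('s')): buffer="sswsxrnes" (len 9), cursors c1@2 c4@2 c2@4 c3@9, authorship 14.2....3
After op 5 (delete): buffer="wxrne" (len 5), cursors c1@0 c4@0 c2@1 c3@5, authorship .....
After op 6 (move_right): buffer="wxrne" (len 5), cursors c1@1 c4@1 c2@2 c3@5, authorship .....
After op 7 (insert('t')): buffer="wttxtrnet" (len 9), cursors c1@3 c4@3 c2@5 c3@9, authorship .14.2...3
Authorship (.=original, N=cursor N): . 1 4 . 2 . . . 3
Index 8: author = 3

Answer: cursor 3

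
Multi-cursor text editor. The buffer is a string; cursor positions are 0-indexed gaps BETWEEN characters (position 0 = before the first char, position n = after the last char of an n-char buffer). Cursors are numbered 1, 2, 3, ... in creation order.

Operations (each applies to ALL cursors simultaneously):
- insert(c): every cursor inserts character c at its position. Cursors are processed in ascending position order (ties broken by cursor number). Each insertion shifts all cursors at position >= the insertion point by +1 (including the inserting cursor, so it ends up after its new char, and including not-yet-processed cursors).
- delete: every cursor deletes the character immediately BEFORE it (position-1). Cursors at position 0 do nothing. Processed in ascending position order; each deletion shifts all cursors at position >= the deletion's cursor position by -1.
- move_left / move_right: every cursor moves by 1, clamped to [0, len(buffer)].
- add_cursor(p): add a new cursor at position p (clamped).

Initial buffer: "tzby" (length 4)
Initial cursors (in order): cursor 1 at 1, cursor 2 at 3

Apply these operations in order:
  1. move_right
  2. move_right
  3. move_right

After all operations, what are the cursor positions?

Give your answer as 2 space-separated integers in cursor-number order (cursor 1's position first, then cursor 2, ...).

Answer: 4 4

Derivation:
After op 1 (move_right): buffer="tzby" (len 4), cursors c1@2 c2@4, authorship ....
After op 2 (move_right): buffer="tzby" (len 4), cursors c1@3 c2@4, authorship ....
After op 3 (move_right): buffer="tzby" (len 4), cursors c1@4 c2@4, authorship ....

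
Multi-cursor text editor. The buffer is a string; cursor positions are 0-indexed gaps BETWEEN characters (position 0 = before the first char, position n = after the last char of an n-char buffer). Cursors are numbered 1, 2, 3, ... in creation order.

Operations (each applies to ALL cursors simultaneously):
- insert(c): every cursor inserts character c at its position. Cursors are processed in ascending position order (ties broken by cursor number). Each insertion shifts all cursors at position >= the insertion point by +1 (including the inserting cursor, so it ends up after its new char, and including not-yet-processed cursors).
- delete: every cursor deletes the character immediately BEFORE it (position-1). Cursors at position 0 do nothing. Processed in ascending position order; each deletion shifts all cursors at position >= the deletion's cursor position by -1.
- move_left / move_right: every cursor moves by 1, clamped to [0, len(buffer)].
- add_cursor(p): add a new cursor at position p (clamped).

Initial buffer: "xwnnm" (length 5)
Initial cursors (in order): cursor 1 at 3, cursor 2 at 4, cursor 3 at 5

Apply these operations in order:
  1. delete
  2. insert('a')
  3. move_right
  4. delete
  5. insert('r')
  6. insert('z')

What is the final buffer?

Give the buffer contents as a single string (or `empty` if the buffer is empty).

Answer: xwrrrzzz

Derivation:
After op 1 (delete): buffer="xw" (len 2), cursors c1@2 c2@2 c3@2, authorship ..
After op 2 (insert('a')): buffer="xwaaa" (len 5), cursors c1@5 c2@5 c3@5, authorship ..123
After op 3 (move_right): buffer="xwaaa" (len 5), cursors c1@5 c2@5 c3@5, authorship ..123
After op 4 (delete): buffer="xw" (len 2), cursors c1@2 c2@2 c3@2, authorship ..
After op 5 (insert('r')): buffer="xwrrr" (len 5), cursors c1@5 c2@5 c3@5, authorship ..123
After op 6 (insert('z')): buffer="xwrrrzzz" (len 8), cursors c1@8 c2@8 c3@8, authorship ..123123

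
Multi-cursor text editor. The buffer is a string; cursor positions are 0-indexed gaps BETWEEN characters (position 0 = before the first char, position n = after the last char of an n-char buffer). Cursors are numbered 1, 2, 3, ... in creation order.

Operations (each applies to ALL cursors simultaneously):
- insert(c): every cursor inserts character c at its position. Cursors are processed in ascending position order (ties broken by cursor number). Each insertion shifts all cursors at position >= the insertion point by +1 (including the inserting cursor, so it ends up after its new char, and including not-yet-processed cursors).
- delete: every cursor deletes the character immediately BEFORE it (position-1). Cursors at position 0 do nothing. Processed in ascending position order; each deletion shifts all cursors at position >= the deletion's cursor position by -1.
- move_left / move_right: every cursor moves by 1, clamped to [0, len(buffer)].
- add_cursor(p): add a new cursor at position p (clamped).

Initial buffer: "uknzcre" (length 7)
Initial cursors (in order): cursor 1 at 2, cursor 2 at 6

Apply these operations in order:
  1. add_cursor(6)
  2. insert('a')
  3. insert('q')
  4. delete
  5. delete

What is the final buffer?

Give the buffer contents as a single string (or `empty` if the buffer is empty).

Answer: uknzcre

Derivation:
After op 1 (add_cursor(6)): buffer="uknzcre" (len 7), cursors c1@2 c2@6 c3@6, authorship .......
After op 2 (insert('a')): buffer="ukanzcraae" (len 10), cursors c1@3 c2@9 c3@9, authorship ..1....23.
After op 3 (insert('q')): buffer="ukaqnzcraaqqe" (len 13), cursors c1@4 c2@12 c3@12, authorship ..11....2323.
After op 4 (delete): buffer="ukanzcraae" (len 10), cursors c1@3 c2@9 c3@9, authorship ..1....23.
After op 5 (delete): buffer="uknzcre" (len 7), cursors c1@2 c2@6 c3@6, authorship .......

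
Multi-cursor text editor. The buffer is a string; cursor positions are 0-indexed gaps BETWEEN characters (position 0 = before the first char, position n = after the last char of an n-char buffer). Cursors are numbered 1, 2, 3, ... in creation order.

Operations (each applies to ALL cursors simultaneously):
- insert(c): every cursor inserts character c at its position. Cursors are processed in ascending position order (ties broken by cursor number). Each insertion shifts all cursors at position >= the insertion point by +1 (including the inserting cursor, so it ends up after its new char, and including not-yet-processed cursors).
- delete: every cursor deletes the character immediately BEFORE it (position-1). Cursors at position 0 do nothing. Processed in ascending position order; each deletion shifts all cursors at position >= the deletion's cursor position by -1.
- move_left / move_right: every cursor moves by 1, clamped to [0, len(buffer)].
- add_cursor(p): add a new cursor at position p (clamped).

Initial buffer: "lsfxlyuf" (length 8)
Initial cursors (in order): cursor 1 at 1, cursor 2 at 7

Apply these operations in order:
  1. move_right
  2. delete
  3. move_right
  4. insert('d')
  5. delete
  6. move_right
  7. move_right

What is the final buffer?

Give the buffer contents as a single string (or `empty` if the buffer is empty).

Answer: lfxlyu

Derivation:
After op 1 (move_right): buffer="lsfxlyuf" (len 8), cursors c1@2 c2@8, authorship ........
After op 2 (delete): buffer="lfxlyu" (len 6), cursors c1@1 c2@6, authorship ......
After op 3 (move_right): buffer="lfxlyu" (len 6), cursors c1@2 c2@6, authorship ......
After op 4 (insert('d')): buffer="lfdxlyud" (len 8), cursors c1@3 c2@8, authorship ..1....2
After op 5 (delete): buffer="lfxlyu" (len 6), cursors c1@2 c2@6, authorship ......
After op 6 (move_right): buffer="lfxlyu" (len 6), cursors c1@3 c2@6, authorship ......
After op 7 (move_right): buffer="lfxlyu" (len 6), cursors c1@4 c2@6, authorship ......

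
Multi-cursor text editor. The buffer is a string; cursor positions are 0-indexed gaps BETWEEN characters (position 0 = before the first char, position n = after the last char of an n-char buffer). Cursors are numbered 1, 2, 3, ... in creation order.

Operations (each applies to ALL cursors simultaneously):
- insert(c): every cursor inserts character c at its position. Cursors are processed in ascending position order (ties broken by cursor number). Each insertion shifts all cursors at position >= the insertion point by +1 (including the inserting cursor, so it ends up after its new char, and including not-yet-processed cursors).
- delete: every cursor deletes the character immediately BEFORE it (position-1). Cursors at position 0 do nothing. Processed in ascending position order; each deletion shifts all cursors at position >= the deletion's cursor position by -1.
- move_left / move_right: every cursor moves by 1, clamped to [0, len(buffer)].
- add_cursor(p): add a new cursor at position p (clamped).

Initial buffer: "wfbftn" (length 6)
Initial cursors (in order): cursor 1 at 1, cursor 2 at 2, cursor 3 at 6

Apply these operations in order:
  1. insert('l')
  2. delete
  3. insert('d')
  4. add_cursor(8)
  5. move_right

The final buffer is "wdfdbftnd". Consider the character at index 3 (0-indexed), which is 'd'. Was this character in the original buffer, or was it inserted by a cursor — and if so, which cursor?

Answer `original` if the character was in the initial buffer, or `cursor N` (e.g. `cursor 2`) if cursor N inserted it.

Answer: cursor 2

Derivation:
After op 1 (insert('l')): buffer="wlflbftnl" (len 9), cursors c1@2 c2@4 c3@9, authorship .1.2....3
After op 2 (delete): buffer="wfbftn" (len 6), cursors c1@1 c2@2 c3@6, authorship ......
After op 3 (insert('d')): buffer="wdfdbftnd" (len 9), cursors c1@2 c2@4 c3@9, authorship .1.2....3
After op 4 (add_cursor(8)): buffer="wdfdbftnd" (len 9), cursors c1@2 c2@4 c4@8 c3@9, authorship .1.2....3
After op 5 (move_right): buffer="wdfdbftnd" (len 9), cursors c1@3 c2@5 c3@9 c4@9, authorship .1.2....3
Authorship (.=original, N=cursor N): . 1 . 2 . . . . 3
Index 3: author = 2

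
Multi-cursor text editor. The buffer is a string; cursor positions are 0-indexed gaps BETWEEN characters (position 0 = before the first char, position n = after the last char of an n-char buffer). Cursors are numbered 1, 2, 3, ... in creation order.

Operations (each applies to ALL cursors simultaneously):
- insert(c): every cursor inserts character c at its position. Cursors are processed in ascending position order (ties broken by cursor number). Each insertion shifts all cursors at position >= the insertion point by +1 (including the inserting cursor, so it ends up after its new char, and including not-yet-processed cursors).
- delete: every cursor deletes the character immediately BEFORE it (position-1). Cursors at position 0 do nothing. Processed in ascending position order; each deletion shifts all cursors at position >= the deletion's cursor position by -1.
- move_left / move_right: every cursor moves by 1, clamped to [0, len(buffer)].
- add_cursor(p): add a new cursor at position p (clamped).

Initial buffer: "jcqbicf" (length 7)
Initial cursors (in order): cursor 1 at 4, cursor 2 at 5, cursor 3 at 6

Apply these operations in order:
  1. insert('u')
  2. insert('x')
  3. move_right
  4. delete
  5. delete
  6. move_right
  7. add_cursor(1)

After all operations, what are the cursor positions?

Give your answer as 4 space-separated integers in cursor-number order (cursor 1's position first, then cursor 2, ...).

Answer: 6 7 7 1

Derivation:
After op 1 (insert('u')): buffer="jcqbuiucuf" (len 10), cursors c1@5 c2@7 c3@9, authorship ....1.2.3.
After op 2 (insert('x')): buffer="jcqbuxiuxcuxf" (len 13), cursors c1@6 c2@9 c3@12, authorship ....11.22.33.
After op 3 (move_right): buffer="jcqbuxiuxcuxf" (len 13), cursors c1@7 c2@10 c3@13, authorship ....11.22.33.
After op 4 (delete): buffer="jcqbuxuxux" (len 10), cursors c1@6 c2@8 c3@10, authorship ....112233
After op 5 (delete): buffer="jcqbuuu" (len 7), cursors c1@5 c2@6 c3@7, authorship ....123
After op 6 (move_right): buffer="jcqbuuu" (len 7), cursors c1@6 c2@7 c3@7, authorship ....123
After op 7 (add_cursor(1)): buffer="jcqbuuu" (len 7), cursors c4@1 c1@6 c2@7 c3@7, authorship ....123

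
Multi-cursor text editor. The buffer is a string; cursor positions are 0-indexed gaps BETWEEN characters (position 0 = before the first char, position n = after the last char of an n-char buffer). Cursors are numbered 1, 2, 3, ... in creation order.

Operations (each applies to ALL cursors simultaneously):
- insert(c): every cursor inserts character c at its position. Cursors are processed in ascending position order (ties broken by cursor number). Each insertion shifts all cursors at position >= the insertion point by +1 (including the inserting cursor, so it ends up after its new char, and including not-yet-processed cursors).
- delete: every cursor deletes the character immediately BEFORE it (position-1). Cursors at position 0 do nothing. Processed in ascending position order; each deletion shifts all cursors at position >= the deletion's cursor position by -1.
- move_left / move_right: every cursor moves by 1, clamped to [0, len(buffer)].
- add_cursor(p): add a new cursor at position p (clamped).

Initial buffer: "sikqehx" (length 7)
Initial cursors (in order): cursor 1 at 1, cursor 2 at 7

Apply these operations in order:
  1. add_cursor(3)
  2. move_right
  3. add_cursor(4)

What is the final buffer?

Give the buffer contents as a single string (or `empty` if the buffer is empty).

After op 1 (add_cursor(3)): buffer="sikqehx" (len 7), cursors c1@1 c3@3 c2@7, authorship .......
After op 2 (move_right): buffer="sikqehx" (len 7), cursors c1@2 c3@4 c2@7, authorship .......
After op 3 (add_cursor(4)): buffer="sikqehx" (len 7), cursors c1@2 c3@4 c4@4 c2@7, authorship .......

Answer: sikqehx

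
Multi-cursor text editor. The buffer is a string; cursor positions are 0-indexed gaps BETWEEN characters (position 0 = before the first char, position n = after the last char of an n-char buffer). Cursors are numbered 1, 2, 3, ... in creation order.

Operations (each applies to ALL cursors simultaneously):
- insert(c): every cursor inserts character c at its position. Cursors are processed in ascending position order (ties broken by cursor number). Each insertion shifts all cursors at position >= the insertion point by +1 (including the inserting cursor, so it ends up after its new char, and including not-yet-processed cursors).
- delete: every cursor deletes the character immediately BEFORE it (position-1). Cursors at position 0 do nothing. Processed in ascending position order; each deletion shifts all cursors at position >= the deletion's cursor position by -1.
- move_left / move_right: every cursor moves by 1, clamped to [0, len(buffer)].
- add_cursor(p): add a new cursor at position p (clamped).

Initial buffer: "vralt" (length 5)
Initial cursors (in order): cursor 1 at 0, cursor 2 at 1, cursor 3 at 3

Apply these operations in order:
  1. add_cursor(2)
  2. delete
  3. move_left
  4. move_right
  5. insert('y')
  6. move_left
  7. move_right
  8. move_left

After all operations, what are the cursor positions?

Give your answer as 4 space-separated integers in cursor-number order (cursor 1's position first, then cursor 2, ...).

Answer: 4 4 4 4

Derivation:
After op 1 (add_cursor(2)): buffer="vralt" (len 5), cursors c1@0 c2@1 c4@2 c3@3, authorship .....
After op 2 (delete): buffer="lt" (len 2), cursors c1@0 c2@0 c3@0 c4@0, authorship ..
After op 3 (move_left): buffer="lt" (len 2), cursors c1@0 c2@0 c3@0 c4@0, authorship ..
After op 4 (move_right): buffer="lt" (len 2), cursors c1@1 c2@1 c3@1 c4@1, authorship ..
After op 5 (insert('y')): buffer="lyyyyt" (len 6), cursors c1@5 c2@5 c3@5 c4@5, authorship .1234.
After op 6 (move_left): buffer="lyyyyt" (len 6), cursors c1@4 c2@4 c3@4 c4@4, authorship .1234.
After op 7 (move_right): buffer="lyyyyt" (len 6), cursors c1@5 c2@5 c3@5 c4@5, authorship .1234.
After op 8 (move_left): buffer="lyyyyt" (len 6), cursors c1@4 c2@4 c3@4 c4@4, authorship .1234.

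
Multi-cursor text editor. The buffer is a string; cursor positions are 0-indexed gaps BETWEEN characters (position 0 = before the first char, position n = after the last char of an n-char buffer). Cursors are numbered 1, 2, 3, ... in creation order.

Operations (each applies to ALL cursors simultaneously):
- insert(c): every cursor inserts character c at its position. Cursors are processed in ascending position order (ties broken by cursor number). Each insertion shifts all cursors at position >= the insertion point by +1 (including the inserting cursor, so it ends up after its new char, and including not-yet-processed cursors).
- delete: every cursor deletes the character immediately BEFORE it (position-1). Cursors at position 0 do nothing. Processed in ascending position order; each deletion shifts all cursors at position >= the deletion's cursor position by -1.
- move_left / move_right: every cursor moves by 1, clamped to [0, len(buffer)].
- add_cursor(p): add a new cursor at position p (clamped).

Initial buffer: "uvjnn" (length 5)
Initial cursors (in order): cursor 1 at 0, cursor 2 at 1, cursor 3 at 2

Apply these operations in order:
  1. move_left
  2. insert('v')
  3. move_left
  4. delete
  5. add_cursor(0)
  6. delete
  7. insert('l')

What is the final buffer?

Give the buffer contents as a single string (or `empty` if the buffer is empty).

After op 1 (move_left): buffer="uvjnn" (len 5), cursors c1@0 c2@0 c3@1, authorship .....
After op 2 (insert('v')): buffer="vvuvvjnn" (len 8), cursors c1@2 c2@2 c3@4, authorship 12.3....
After op 3 (move_left): buffer="vvuvvjnn" (len 8), cursors c1@1 c2@1 c3@3, authorship 12.3....
After op 4 (delete): buffer="vvvjnn" (len 6), cursors c1@0 c2@0 c3@1, authorship 23....
After op 5 (add_cursor(0)): buffer="vvvjnn" (len 6), cursors c1@0 c2@0 c4@0 c3@1, authorship 23....
After op 6 (delete): buffer="vvjnn" (len 5), cursors c1@0 c2@0 c3@0 c4@0, authorship 3....
After op 7 (insert('l')): buffer="llllvvjnn" (len 9), cursors c1@4 c2@4 c3@4 c4@4, authorship 12343....

Answer: llllvvjnn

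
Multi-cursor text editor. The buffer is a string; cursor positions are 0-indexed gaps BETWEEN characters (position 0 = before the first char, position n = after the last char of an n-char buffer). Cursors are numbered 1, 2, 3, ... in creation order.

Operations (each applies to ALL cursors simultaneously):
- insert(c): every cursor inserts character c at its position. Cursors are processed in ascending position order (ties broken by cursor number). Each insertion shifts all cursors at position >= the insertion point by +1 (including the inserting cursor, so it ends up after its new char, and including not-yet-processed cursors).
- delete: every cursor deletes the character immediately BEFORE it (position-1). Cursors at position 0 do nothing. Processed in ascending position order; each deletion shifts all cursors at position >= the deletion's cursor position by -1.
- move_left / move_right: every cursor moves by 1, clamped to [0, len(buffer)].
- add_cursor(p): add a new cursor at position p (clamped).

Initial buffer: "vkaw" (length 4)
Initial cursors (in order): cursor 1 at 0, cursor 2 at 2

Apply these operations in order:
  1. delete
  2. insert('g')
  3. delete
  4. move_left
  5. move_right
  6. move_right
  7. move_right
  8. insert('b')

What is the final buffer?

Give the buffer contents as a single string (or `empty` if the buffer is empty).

After op 1 (delete): buffer="vaw" (len 3), cursors c1@0 c2@1, authorship ...
After op 2 (insert('g')): buffer="gvgaw" (len 5), cursors c1@1 c2@3, authorship 1.2..
After op 3 (delete): buffer="vaw" (len 3), cursors c1@0 c2@1, authorship ...
After op 4 (move_left): buffer="vaw" (len 3), cursors c1@0 c2@0, authorship ...
After op 5 (move_right): buffer="vaw" (len 3), cursors c1@1 c2@1, authorship ...
After op 6 (move_right): buffer="vaw" (len 3), cursors c1@2 c2@2, authorship ...
After op 7 (move_right): buffer="vaw" (len 3), cursors c1@3 c2@3, authorship ...
After op 8 (insert('b')): buffer="vawbb" (len 5), cursors c1@5 c2@5, authorship ...12

Answer: vawbb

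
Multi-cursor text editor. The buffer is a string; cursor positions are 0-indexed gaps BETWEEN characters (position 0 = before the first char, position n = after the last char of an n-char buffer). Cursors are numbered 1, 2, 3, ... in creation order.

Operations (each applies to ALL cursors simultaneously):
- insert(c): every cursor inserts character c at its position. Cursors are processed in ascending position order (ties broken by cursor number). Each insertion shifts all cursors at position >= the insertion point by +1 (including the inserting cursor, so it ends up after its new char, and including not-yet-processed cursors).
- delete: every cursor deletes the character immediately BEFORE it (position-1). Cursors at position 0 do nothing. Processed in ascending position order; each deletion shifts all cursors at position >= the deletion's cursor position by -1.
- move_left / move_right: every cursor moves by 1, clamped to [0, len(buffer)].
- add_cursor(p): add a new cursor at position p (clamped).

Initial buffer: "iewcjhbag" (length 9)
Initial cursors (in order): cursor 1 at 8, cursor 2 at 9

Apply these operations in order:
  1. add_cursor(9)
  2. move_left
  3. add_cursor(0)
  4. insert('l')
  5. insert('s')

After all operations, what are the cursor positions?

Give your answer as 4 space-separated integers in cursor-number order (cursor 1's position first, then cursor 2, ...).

Answer: 11 16 16 2

Derivation:
After op 1 (add_cursor(9)): buffer="iewcjhbag" (len 9), cursors c1@8 c2@9 c3@9, authorship .........
After op 2 (move_left): buffer="iewcjhbag" (len 9), cursors c1@7 c2@8 c3@8, authorship .........
After op 3 (add_cursor(0)): buffer="iewcjhbag" (len 9), cursors c4@0 c1@7 c2@8 c3@8, authorship .........
After op 4 (insert('l')): buffer="liewcjhblallg" (len 13), cursors c4@1 c1@9 c2@12 c3@12, authorship 4.......1.23.
After op 5 (insert('s')): buffer="lsiewcjhblsallssg" (len 17), cursors c4@2 c1@11 c2@16 c3@16, authorship 44.......11.2323.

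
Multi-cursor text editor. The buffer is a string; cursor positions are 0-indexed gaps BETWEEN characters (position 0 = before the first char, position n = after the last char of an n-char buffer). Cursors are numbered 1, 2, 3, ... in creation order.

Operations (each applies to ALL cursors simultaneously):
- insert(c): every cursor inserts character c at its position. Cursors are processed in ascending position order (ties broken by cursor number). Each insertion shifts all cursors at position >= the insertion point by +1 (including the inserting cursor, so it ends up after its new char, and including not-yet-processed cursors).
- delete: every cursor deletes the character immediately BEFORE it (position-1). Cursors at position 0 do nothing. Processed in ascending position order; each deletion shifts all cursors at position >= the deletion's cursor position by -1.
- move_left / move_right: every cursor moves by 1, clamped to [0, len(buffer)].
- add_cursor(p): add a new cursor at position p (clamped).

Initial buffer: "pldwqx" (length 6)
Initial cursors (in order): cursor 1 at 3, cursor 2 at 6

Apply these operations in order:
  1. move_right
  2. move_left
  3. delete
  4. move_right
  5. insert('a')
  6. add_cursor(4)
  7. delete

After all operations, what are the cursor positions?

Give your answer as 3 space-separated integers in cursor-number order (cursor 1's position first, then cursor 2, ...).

Answer: 2 3 2

Derivation:
After op 1 (move_right): buffer="pldwqx" (len 6), cursors c1@4 c2@6, authorship ......
After op 2 (move_left): buffer="pldwqx" (len 6), cursors c1@3 c2@5, authorship ......
After op 3 (delete): buffer="plwx" (len 4), cursors c1@2 c2@3, authorship ....
After op 4 (move_right): buffer="plwx" (len 4), cursors c1@3 c2@4, authorship ....
After op 5 (insert('a')): buffer="plwaxa" (len 6), cursors c1@4 c2@6, authorship ...1.2
After op 6 (add_cursor(4)): buffer="plwaxa" (len 6), cursors c1@4 c3@4 c2@6, authorship ...1.2
After op 7 (delete): buffer="plx" (len 3), cursors c1@2 c3@2 c2@3, authorship ...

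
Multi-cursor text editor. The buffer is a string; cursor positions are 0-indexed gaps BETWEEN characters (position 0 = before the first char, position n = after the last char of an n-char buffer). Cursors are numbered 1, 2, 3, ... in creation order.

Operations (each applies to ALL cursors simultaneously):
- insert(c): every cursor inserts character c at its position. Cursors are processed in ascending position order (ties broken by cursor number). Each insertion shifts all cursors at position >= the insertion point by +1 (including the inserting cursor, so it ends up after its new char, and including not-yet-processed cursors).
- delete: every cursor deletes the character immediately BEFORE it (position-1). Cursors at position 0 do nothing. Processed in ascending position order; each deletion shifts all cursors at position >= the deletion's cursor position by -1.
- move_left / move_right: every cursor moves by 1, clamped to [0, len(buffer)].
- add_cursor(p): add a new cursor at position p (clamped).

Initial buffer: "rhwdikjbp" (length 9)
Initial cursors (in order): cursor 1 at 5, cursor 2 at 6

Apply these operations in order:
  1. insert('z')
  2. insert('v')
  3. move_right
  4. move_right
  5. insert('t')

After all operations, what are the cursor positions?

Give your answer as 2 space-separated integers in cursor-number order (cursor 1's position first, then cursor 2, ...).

After op 1 (insert('z')): buffer="rhwdizkzjbp" (len 11), cursors c1@6 c2@8, authorship .....1.2...
After op 2 (insert('v')): buffer="rhwdizvkzvjbp" (len 13), cursors c1@7 c2@10, authorship .....11.22...
After op 3 (move_right): buffer="rhwdizvkzvjbp" (len 13), cursors c1@8 c2@11, authorship .....11.22...
After op 4 (move_right): buffer="rhwdizvkzvjbp" (len 13), cursors c1@9 c2@12, authorship .....11.22...
After op 5 (insert('t')): buffer="rhwdizvkztvjbtp" (len 15), cursors c1@10 c2@14, authorship .....11.212..2.

Answer: 10 14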